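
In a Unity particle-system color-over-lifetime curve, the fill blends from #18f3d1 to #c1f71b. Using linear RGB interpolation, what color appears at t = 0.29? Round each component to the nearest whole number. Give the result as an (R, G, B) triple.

(73, 244, 156)

#18f3d1 → (24, 243, 209); #c1f71b → (193, 247, 27).
R = 24 + 0.29 × (193 − 24) = 24 + 0.29 × 169 = 73.01 → 73
G = 243 + 0.29 × (247 − 243) = 243 + 0.29 × 4 = 244.16 → 244
B = 209 + 0.29 × (27 − 209) = 209 + 0.29 × -182 = 156.22 → 156
So the blended color is (73, 244, 156), about #49f49c.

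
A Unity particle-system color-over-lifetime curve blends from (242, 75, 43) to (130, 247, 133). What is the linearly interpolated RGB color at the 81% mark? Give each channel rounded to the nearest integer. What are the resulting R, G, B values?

81% corresponds to t = 0.81.
R = 242 + 0.81 × (130 − 242) = 242 + 0.81 × -112 = 151.28 → 151
G = 75 + 0.81 × (247 − 75) = 75 + 0.81 × 172 = 214.32 → 214
B = 43 + 0.81 × (133 − 43) = 43 + 0.81 × 90 = 115.9 → 116

(151, 214, 116)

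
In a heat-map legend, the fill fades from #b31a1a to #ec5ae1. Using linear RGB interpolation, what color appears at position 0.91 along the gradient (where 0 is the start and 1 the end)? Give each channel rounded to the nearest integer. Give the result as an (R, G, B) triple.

(231, 84, 207)

#b31a1a → (179, 26, 26); #ec5ae1 → (236, 90, 225).
R = 179 + 0.91 × (236 − 179) = 179 + 0.91 × 57 = 230.87 → 231
G = 26 + 0.91 × (90 − 26) = 26 + 0.91 × 64 = 84.24 → 84
B = 26 + 0.91 × (225 − 26) = 26 + 0.91 × 199 = 207.09 → 207
So the blended color is (231, 84, 207), about #e754cf.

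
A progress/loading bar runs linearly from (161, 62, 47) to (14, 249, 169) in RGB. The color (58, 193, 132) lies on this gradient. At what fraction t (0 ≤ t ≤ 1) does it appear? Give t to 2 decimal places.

0.70

Invert the lerp on the G channel (largest span, 187): t = (193 − 62) / (249 − 62) = 131/187 = 0.70053.
Check on R: (58 − 161)/(14 − 161) = 0.7007 ✓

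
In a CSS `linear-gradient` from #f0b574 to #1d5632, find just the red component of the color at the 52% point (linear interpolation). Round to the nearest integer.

130

R₁ = 240 (from #f0b574), R₂ = 29 (from #1d5632).
R = 240 + 0.52 × (29 − 240) = 130.28 → 130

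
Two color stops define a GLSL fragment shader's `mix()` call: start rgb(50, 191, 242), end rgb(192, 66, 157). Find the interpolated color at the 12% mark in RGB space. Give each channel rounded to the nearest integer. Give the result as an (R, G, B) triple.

(67, 176, 232)

12% corresponds to t = 0.12.
R = 50 + 0.12 × (192 − 50) = 50 + 0.12 × 142 = 67.04 → 67
G = 191 + 0.12 × (66 − 191) = 191 + 0.12 × -125 = 176 → 176
B = 242 + 0.12 × (157 − 242) = 242 + 0.12 × -85 = 231.8 → 232
So the blended color is (67, 176, 232), about #43b0e8.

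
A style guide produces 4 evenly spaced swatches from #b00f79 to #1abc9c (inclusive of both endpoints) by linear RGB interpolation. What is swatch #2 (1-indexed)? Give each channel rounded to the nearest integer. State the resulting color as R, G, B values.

(126, 73, 133)

With 4 swatches and endpoints inclusive, swatch 2 sits at t = (2 − 1)/(4 − 1) = 1/3 ≈ 0.3333.
#b00f79 → (176, 15, 121); #1abc9c → (26, 188, 156).
R = 176 + 0.3333 × (26 − 176) = 126.005 → 126
G = 15 + 0.3333 × (188 − 15) = 72.661 → 73
B = 121 + 0.3333 × (156 − 121) = 132.666 → 133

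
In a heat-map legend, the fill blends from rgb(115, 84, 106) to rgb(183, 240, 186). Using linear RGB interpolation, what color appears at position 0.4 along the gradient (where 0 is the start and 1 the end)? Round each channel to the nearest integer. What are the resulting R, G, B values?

(142, 146, 138)

R = 115 + 0.4 × (183 − 115) = 115 + 0.4 × 68 = 142.2 → 142
G = 84 + 0.4 × (240 − 84) = 84 + 0.4 × 156 = 146.4 → 146
B = 106 + 0.4 × (186 − 106) = 106 + 0.4 × 80 = 138 → 138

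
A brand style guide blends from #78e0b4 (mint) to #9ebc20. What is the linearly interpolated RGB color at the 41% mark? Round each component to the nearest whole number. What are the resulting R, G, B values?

#78e0b4 → (120, 224, 180); #9ebc20 → (158, 188, 32).
41% corresponds to t = 0.41.
R = 120 + 0.41 × (158 − 120) = 120 + 0.41 × 38 = 135.58 → 136
G = 224 + 0.41 × (188 − 224) = 224 + 0.41 × -36 = 209.24 → 209
B = 180 + 0.41 × (32 − 180) = 180 + 0.41 × -148 = 119.32 → 119
So the blended color is (136, 209, 119), about #88d177.

(136, 209, 119)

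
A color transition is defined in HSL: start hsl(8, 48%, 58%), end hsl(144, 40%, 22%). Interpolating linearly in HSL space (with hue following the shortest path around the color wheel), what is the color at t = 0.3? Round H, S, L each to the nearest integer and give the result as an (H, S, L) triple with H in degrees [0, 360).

(49, 46, 47)

Hue arc: Δh = 144 − 8 = 136° (|Δh| ≤ 180, already the shorter path).
H = 8 + 0.3 × (136) = 48.8 → 49°
S = 48 + 0.3 × (40 − 48) = 45.6 → 46%
L = 58 + 0.3 × (22 − 58) = 47.2 → 47%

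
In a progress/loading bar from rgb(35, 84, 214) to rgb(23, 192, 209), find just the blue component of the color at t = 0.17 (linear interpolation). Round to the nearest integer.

213

B = 214 + 0.17 × (209 − 214) = 213.15 → 213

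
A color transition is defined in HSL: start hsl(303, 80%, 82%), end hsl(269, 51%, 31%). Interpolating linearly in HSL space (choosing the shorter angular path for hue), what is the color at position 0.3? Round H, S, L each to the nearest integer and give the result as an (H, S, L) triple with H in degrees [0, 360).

Hue arc: Δh = 269 − 303 = -34° (|Δh| ≤ 180, already the shorter path).
H = 303 + 0.3 × (-34) = 292.8 → 293°
S = 80 + 0.3 × (51 − 80) = 71.3 → 71%
L = 82 + 0.3 × (31 − 82) = 66.7 → 67%

(293, 71, 67)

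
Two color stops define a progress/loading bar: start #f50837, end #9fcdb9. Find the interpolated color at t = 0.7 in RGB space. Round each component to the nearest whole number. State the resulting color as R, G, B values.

(185, 146, 146)

#f50837 → (245, 8, 55); #9fcdb9 → (159, 205, 185).
R = 245 + 0.7 × (159 − 245) = 245 + 0.7 × -86 = 184.8 → 185
G = 8 + 0.7 × (205 − 8) = 8 + 0.7 × 197 = 145.9 → 146
B = 55 + 0.7 × (185 − 55) = 55 + 0.7 × 130 = 146 → 146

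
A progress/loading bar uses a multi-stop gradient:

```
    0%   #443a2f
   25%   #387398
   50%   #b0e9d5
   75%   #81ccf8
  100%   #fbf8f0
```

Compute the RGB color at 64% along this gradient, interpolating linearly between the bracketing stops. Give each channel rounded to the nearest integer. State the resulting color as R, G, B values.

64% lies between the 50% and 75% stops, so the local fraction is t = (64 − 50)/(75 − 50) = 14/25 ≈ 0.56.
#b0e9d5 → (176, 233, 213); #81ccf8 → (129, 204, 248).
R = 176 + 0.56 × (129 − 176) = 149.68 → 150
G = 233 + 0.56 × (204 − 233) = 216.76 → 217
B = 213 + 0.56 × (248 − 213) = 232.6 → 233

(150, 217, 233)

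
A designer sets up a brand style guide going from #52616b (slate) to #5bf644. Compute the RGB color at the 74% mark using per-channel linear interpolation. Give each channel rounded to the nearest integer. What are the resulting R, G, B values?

(89, 207, 78)

#52616b → (82, 97, 107); #5bf644 → (91, 246, 68).
74% corresponds to t = 0.74.
R = 82 + 0.74 × (91 − 82) = 82 + 0.74 × 9 = 88.66 → 89
G = 97 + 0.74 × (246 − 97) = 97 + 0.74 × 149 = 207.26 → 207
B = 107 + 0.74 × (68 − 107) = 107 + 0.74 × -39 = 78.14 → 78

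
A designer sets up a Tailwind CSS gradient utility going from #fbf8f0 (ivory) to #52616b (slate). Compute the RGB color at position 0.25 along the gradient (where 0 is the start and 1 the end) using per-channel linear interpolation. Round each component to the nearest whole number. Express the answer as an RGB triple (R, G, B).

(209, 210, 207)

#fbf8f0 → (251, 248, 240); #52616b → (82, 97, 107).
R = 251 + 0.25 × (82 − 251) = 251 + 0.25 × -169 = 208.75 → 209
G = 248 + 0.25 × (97 − 248) = 248 + 0.25 × -151 = 210.25 → 210
B = 240 + 0.25 × (107 − 240) = 240 + 0.25 × -133 = 206.75 → 207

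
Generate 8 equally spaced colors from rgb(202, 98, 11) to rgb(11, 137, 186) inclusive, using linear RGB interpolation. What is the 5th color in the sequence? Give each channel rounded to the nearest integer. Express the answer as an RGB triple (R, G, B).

With 8 swatches and endpoints inclusive, swatch 5 sits at t = (5 − 1)/(8 − 1) = 4/7 ≈ 0.5714.
R = 202 + 0.5714 × (11 − 202) = 92.863 → 93
G = 98 + 0.5714 × (137 − 98) = 120.285 → 120
B = 11 + 0.5714 × (186 − 11) = 110.995 → 111

(93, 120, 111)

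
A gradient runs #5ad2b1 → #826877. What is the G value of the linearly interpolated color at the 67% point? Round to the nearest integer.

139

G₁ = 210 (from #5ad2b1), G₂ = 104 (from #826877).
G = 210 + 0.67 × (104 − 210) = 138.98 → 139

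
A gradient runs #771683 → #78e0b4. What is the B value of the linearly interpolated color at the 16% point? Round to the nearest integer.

139

B₁ = 131 (from #771683), B₂ = 180 (from #78e0b4).
B = 131 + 0.16 × (180 − 131) = 138.84 → 139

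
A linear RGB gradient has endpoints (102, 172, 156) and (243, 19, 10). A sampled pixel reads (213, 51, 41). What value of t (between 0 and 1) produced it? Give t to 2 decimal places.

0.79

Invert the lerp on the G channel (largest span, 153): t = (51 − 172) / (19 − 172) = -121/-153 = 0.79085.
Check on R: (213 − 102)/(243 − 102) = 0.7872 ✓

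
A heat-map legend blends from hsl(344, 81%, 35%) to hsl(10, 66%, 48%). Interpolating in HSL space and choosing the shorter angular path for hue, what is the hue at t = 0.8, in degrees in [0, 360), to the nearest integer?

Hue: 10 − 344 = -334°, but |-334| > 180 so the shorter arc goes the other way: Δh = -334 + 360 = 26°.
H = 344 + 0.8 × (26) = 364.8 → 365 → 365 mod 360 = 5°

5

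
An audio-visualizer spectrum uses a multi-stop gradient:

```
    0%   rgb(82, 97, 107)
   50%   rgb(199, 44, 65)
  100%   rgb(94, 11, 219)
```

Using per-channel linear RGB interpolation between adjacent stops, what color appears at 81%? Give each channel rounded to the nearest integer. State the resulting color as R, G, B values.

81% lies between the 50% and 100% stops, so the local fraction is t = (81 − 50)/(100 − 50) = 31/50 ≈ 0.62.
R = 199 + 0.62 × (94 − 199) = 133.9 → 134
G = 44 + 0.62 × (11 − 44) = 23.54 → 24
B = 65 + 0.62 × (219 − 65) = 160.48 → 160

(134, 24, 160)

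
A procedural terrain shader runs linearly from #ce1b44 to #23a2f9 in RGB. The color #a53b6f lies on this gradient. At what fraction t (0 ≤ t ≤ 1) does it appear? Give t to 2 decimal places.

0.24

Invert the lerp on the B channel (largest span, 181): t = (111 − 68) / (249 − 68) = 43/181 = 0.23757.
Check on R: (165 − 206)/(35 − 206) = 0.2398 ✓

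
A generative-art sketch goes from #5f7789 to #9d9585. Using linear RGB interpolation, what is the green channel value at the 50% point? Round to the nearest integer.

134

G₁ = 119 (from #5f7789), G₂ = 149 (from #9d9585).
G = 119 + 0.5 × (149 − 119) = 134 → 134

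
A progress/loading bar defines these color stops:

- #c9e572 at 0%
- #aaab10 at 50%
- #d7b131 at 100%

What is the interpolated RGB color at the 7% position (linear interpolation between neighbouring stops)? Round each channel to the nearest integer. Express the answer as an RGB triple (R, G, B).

7% lies between the 0% and 50% stops, so the local fraction is t = (7 − 0)/(50 − 0) = 7/50 ≈ 0.14.
#c9e572 → (201, 229, 114); #aaab10 → (170, 171, 16).
R = 201 + 0.14 × (170 − 201) = 196.66 → 197
G = 229 + 0.14 × (171 − 229) = 220.88 → 221
B = 114 + 0.14 × (16 − 114) = 100.28 → 100

(197, 221, 100)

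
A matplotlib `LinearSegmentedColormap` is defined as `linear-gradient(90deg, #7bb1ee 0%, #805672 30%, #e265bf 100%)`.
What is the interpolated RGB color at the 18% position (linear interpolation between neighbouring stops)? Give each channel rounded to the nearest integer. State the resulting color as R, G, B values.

18% lies between the 0% and 30% stops, so the local fraction is t = (18 − 0)/(30 − 0) = 18/30 ≈ 0.6.
#7bb1ee → (123, 177, 238); #805672 → (128, 86, 114).
R = 123 + 0.6 × (128 − 123) = 126 → 126
G = 177 + 0.6 × (86 − 177) = 122.4 → 122
B = 238 + 0.6 × (114 − 238) = 163.6 → 164

(126, 122, 164)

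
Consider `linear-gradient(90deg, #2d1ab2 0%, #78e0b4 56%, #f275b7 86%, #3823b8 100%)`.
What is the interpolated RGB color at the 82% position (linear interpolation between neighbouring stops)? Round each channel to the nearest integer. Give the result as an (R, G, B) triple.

(226, 131, 183)

82% lies between the 56% and 86% stops, so the local fraction is t = (82 − 56)/(86 − 56) = 26/30 ≈ 0.8667.
#78e0b4 → (120, 224, 180); #f275b7 → (242, 117, 183).
R = 120 + 0.8667 × (242 − 120) = 225.737 → 226
G = 224 + 0.8667 × (117 − 224) = 131.263 → 131
B = 180 + 0.8667 × (183 − 180) = 182.6 → 183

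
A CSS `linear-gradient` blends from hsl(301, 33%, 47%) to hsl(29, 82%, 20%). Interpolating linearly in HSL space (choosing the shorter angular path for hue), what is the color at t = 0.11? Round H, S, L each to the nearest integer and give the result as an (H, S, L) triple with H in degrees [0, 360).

(311, 38, 44)

Hue: 29 − 301 = -272°, but |-272| > 180 so the shorter arc goes the other way: Δh = -272 + 360 = 88°.
H = 301 + 0.11 × (88) = 310.68 → 311°
S = 33 + 0.11 × (82 − 33) = 38.39 → 38%
L = 47 + 0.11 × (20 − 47) = 44.03 → 44%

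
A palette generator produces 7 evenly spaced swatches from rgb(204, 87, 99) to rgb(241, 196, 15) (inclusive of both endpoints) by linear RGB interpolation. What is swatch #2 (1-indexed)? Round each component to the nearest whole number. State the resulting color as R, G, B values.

With 7 swatches and endpoints inclusive, swatch 2 sits at t = (2 − 1)/(7 − 1) = 1/6 ≈ 0.1667.
R = 204 + 0.1667 × (241 − 204) = 210.168 → 210
G = 87 + 0.1667 × (196 − 87) = 105.17 → 105
B = 99 + 0.1667 × (15 − 99) = 84.997 → 85

(210, 105, 85)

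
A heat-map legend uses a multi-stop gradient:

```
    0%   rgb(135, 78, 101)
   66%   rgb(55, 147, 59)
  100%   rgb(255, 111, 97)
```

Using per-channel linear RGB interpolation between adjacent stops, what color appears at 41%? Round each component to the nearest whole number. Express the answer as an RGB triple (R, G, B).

(85, 121, 75)

41% lies between the 0% and 66% stops, so the local fraction is t = (41 − 0)/(66 − 0) = 41/66 ≈ 0.6212.
R = 135 + 0.6212 × (55 − 135) = 85.304 → 85
G = 78 + 0.6212 × (147 − 78) = 120.863 → 121
B = 101 + 0.6212 × (59 − 101) = 74.91 → 75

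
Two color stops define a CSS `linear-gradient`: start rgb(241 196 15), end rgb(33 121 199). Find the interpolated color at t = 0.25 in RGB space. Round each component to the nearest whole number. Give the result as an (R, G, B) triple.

R = 241 + 0.25 × (33 − 241) = 241 + 0.25 × -208 = 189 → 189
G = 196 + 0.25 × (121 − 196) = 196 + 0.25 × -75 = 177.25 → 177
B = 15 + 0.25 × (199 − 15) = 15 + 0.25 × 184 = 61 → 61
So the blended color is (189, 177, 61), about #bdb13d.

(189, 177, 61)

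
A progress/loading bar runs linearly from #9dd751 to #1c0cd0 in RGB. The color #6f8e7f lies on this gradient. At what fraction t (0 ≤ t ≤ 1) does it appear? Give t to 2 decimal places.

0.36

Invert the lerp on the G channel (largest span, 203): t = (142 − 215) / (12 − 215) = -73/-203 = 0.35961.
Check on R: (111 − 157)/(28 − 157) = 0.3566 ✓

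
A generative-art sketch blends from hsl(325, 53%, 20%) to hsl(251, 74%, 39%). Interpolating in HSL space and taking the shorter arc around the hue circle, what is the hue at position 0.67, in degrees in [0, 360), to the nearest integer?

Hue arc: Δh = 251 − 325 = -74° (|Δh| ≤ 180, already the shorter path).
H = 325 + 0.67 × (-74) = 275.42 → 275°

275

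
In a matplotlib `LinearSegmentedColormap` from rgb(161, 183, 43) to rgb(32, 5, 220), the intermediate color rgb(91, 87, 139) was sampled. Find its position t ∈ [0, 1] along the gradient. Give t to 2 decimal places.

0.54

Invert the lerp on the G channel (largest span, 178): t = (87 − 183) / (5 − 183) = -96/-178 = 0.53933.
Check on R: (91 − 161)/(32 − 161) = 0.5426 ✓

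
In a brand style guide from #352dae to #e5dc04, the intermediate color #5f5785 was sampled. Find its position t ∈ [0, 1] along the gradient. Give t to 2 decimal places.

Invert the lerp on the R channel (largest span, 176): t = (95 − 53) / (229 − 53) = 42/176 = 0.23864.
Check on G: (87 − 45)/(220 − 45) = 0.24 ✓

0.24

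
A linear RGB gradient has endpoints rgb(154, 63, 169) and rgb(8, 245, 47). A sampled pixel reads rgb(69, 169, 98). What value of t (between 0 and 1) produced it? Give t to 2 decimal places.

0.58

Invert the lerp on the G channel (largest span, 182): t = (169 − 63) / (245 − 63) = 106/182 = 0.58242.
Check on R: (69 − 154)/(8 − 154) = 0.5822 ✓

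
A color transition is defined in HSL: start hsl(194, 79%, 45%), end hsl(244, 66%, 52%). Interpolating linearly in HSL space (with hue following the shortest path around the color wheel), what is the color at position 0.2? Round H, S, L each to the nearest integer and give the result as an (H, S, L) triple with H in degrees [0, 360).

Hue arc: Δh = 244 − 194 = 50° (|Δh| ≤ 180, already the shorter path).
H = 194 + 0.2 × (50) = 204 → 204°
S = 79 + 0.2 × (66 − 79) = 76.4 → 76%
L = 45 + 0.2 × (52 − 45) = 46.4 → 46%

(204, 76, 46)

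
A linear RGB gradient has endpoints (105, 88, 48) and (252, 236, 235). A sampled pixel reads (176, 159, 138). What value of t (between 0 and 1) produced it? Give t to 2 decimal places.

0.48

Invert the lerp on the B channel (largest span, 187): t = (138 − 48) / (235 − 48) = 90/187 = 0.48128.
Check on R: (176 − 105)/(252 − 105) = 0.483 ✓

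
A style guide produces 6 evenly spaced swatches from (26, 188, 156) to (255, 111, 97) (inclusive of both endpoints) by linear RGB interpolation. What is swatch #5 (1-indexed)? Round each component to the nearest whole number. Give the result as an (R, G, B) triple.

(209, 126, 109)

With 6 swatches and endpoints inclusive, swatch 5 sits at t = (5 − 1)/(6 − 1) = 4/5 ≈ 0.8.
R = 26 + 0.8 × (255 − 26) = 209.2 → 209
G = 188 + 0.8 × (111 − 188) = 126.4 → 126
B = 156 + 0.8 × (97 − 156) = 108.8 → 109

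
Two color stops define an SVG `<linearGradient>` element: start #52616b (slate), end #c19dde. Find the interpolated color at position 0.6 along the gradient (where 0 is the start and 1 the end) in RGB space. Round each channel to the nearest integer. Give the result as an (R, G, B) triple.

(149, 133, 176)

#52616b → (82, 97, 107); #c19dde → (193, 157, 222).
R = 82 + 0.6 × (193 − 82) = 82 + 0.6 × 111 = 148.6 → 149
G = 97 + 0.6 × (157 − 97) = 97 + 0.6 × 60 = 133 → 133
B = 107 + 0.6 × (222 − 107) = 107 + 0.6 × 115 = 176 → 176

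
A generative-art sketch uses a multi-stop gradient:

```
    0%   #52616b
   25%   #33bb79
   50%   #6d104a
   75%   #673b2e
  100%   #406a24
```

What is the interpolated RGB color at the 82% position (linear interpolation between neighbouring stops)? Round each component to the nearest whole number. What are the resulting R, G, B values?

(92, 72, 43)

82% lies between the 75% and 100% stops, so the local fraction is t = (82 − 75)/(100 − 75) = 7/25 ≈ 0.28.
#673b2e → (103, 59, 46); #406a24 → (64, 106, 36).
R = 103 + 0.28 × (64 − 103) = 92.08 → 92
G = 59 + 0.28 × (106 − 59) = 72.16 → 72
B = 46 + 0.28 × (36 − 46) = 43.2 → 43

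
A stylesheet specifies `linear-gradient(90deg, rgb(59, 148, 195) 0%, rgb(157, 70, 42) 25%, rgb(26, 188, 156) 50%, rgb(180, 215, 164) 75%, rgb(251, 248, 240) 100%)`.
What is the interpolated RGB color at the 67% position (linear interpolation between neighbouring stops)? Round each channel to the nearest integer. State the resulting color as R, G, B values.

(131, 206, 161)

67% lies between the 50% and 75% stops, so the local fraction is t = (67 − 50)/(75 − 50) = 17/25 ≈ 0.68.
R = 26 + 0.68 × (180 − 26) = 130.72 → 131
G = 188 + 0.68 × (215 − 188) = 206.36 → 206
B = 156 + 0.68 × (164 − 156) = 161.44 → 161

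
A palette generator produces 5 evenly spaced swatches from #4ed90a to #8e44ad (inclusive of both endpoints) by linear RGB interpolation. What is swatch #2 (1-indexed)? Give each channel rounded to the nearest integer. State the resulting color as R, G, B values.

(94, 180, 51)

With 5 swatches and endpoints inclusive, swatch 2 sits at t = (2 − 1)/(5 − 1) = 1/4 ≈ 0.25.
#4ed90a → (78, 217, 10); #8e44ad → (142, 68, 173).
R = 78 + 0.25 × (142 − 78) = 94 → 94
G = 217 + 0.25 × (68 − 217) = 179.75 → 180
B = 10 + 0.25 × (173 − 10) = 50.75 → 51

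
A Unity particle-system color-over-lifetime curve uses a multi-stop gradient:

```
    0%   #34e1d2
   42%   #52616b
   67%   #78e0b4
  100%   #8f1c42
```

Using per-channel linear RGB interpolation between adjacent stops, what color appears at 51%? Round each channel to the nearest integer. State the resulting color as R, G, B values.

(96, 143, 133)

51% lies between the 42% and 67% stops, so the local fraction is t = (51 − 42)/(67 − 42) = 9/25 ≈ 0.36.
#52616b → (82, 97, 107); #78e0b4 → (120, 224, 180).
R = 82 + 0.36 × (120 − 82) = 95.68 → 96
G = 97 + 0.36 × (224 − 97) = 142.72 → 143
B = 107 + 0.36 × (180 − 107) = 133.28 → 133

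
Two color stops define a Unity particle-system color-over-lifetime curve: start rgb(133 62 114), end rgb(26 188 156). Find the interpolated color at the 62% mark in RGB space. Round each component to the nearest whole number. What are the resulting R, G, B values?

62% corresponds to t = 0.62.
R = 133 + 0.62 × (26 − 133) = 133 + 0.62 × -107 = 66.66 → 67
G = 62 + 0.62 × (188 − 62) = 62 + 0.62 × 126 = 140.12 → 140
B = 114 + 0.62 × (156 − 114) = 114 + 0.62 × 42 = 140.04 → 140
So the blended color is (67, 140, 140), about #438c8c.

(67, 140, 140)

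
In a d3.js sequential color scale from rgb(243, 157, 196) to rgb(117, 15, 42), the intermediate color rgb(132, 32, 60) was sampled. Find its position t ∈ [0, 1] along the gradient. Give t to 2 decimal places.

Invert the lerp on the B channel (largest span, 154): t = (60 − 196) / (42 − 196) = -136/-154 = 0.88312.
Check on R: (132 − 243)/(117 − 243) = 0.881 ✓

0.88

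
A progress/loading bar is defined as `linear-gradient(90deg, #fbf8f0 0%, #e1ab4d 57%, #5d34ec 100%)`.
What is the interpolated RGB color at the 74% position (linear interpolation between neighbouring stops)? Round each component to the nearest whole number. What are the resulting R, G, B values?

74% lies between the 57% and 100% stops, so the local fraction is t = (74 − 57)/(100 − 57) = 17/43 ≈ 0.3953.
#e1ab4d → (225, 171, 77); #5d34ec → (93, 52, 236).
R = 225 + 0.3953 × (93 − 225) = 172.82 → 173
G = 171 + 0.3953 × (52 − 171) = 123.959 → 124
B = 77 + 0.3953 × (236 − 77) = 139.853 → 140

(173, 124, 140)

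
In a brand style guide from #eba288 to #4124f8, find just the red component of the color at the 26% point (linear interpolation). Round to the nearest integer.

R₁ = 235 (from #eba288), R₂ = 65 (from #4124f8).
R = 235 + 0.26 × (65 − 235) = 190.8 → 191

191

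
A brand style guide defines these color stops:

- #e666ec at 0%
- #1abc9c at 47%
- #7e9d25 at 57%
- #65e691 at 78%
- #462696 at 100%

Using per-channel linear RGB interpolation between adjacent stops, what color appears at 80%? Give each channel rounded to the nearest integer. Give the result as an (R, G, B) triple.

80% lies between the 78% and 100% stops, so the local fraction is t = (80 − 78)/(100 − 78) = 2/22 ≈ 0.0909.
#65e691 → (101, 230, 145); #462696 → (70, 38, 150).
R = 101 + 0.0909 × (70 − 101) = 98.182 → 98
G = 230 + 0.0909 × (38 − 230) = 212.547 → 213
B = 145 + 0.0909 × (150 − 145) = 145.454 → 145

(98, 213, 145)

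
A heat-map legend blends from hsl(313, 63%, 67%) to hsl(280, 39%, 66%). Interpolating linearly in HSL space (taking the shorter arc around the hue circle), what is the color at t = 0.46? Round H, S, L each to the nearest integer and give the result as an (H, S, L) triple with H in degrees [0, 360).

Hue arc: Δh = 280 − 313 = -33° (|Δh| ≤ 180, already the shorter path).
H = 313 + 0.46 × (-33) = 297.82 → 298°
S = 63 + 0.46 × (39 − 63) = 51.96 → 52%
L = 67 + 0.46 × (66 − 67) = 66.54 → 67%

(298, 52, 67)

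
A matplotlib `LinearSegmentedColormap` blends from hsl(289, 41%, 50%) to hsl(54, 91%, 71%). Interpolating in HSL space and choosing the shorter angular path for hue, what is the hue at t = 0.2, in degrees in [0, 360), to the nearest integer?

314

Hue: 54 − 289 = -235°, but |-235| > 180 so the shorter arc goes the other way: Δh = -235 + 360 = 125°.
H = 289 + 0.2 × (125) = 314 → 314°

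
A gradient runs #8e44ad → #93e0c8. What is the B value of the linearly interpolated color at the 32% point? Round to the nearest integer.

B₁ = 173 (from #8e44ad), B₂ = 200 (from #93e0c8).
B = 173 + 0.32 × (200 − 173) = 181.64 → 182

182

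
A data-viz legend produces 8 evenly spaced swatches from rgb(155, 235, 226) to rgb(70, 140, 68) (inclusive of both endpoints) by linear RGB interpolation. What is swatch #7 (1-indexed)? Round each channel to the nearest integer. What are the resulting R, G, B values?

(82, 154, 91)

With 8 swatches and endpoints inclusive, swatch 7 sits at t = (7 − 1)/(8 − 1) = 6/7 ≈ 0.8571.
R = 155 + 0.8571 × (70 − 155) = 82.147 → 82
G = 235 + 0.8571 × (140 − 235) = 153.576 → 154
B = 226 + 0.8571 × (68 − 226) = 90.578 → 91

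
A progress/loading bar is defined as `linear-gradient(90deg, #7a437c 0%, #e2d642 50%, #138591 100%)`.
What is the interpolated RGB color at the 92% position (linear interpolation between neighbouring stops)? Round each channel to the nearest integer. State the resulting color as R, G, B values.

(52, 146, 132)

92% lies between the 50% and 100% stops, so the local fraction is t = (92 − 50)/(100 − 50) = 42/50 ≈ 0.84.
#e2d642 → (226, 214, 66); #138591 → (19, 133, 145).
R = 226 + 0.84 × (19 − 226) = 52.12 → 52
G = 214 + 0.84 × (133 − 214) = 145.96 → 146
B = 66 + 0.84 × (145 − 66) = 132.36 → 132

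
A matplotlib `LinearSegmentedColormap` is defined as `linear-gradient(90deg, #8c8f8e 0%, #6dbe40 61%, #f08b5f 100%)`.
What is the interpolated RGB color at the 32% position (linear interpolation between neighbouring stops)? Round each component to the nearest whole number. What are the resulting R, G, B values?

(124, 168, 101)

32% lies between the 0% and 61% stops, so the local fraction is t = (32 − 0)/(61 − 0) = 32/61 ≈ 0.5246.
#8c8f8e → (140, 143, 142); #6dbe40 → (109, 190, 64).
R = 140 + 0.5246 × (109 − 140) = 123.737 → 124
G = 143 + 0.5246 × (190 − 143) = 167.656 → 168
B = 142 + 0.5246 × (64 − 142) = 101.081 → 101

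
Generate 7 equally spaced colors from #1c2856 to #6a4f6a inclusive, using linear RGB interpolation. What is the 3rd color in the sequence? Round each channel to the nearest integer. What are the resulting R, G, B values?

With 7 swatches and endpoints inclusive, swatch 3 sits at t = (3 − 1)/(7 − 1) = 2/6 ≈ 0.3333.
#1c2856 → (28, 40, 86); #6a4f6a → (106, 79, 106).
R = 28 + 0.3333 × (106 − 28) = 53.997 → 54
G = 40 + 0.3333 × (79 − 40) = 52.999 → 53
B = 86 + 0.3333 × (106 − 86) = 92.666 → 93

(54, 53, 93)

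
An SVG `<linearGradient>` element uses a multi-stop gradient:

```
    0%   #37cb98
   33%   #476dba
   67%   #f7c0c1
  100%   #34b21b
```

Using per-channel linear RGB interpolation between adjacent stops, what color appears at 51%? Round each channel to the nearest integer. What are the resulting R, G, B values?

51% lies between the 33% and 67% stops, so the local fraction is t = (51 − 33)/(67 − 33) = 18/34 ≈ 0.5294.
#476dba → (71, 109, 186); #f7c0c1 → (247, 192, 193).
R = 71 + 0.5294 × (247 − 71) = 164.174 → 164
G = 109 + 0.5294 × (192 − 109) = 152.94 → 153
B = 186 + 0.5294 × (193 − 186) = 189.706 → 190

(164, 153, 190)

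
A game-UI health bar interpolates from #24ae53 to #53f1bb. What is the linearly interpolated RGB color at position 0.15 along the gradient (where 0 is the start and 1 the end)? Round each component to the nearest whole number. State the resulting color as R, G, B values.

#24ae53 → (36, 174, 83); #53f1bb → (83, 241, 187).
R = 36 + 0.15 × (83 − 36) = 36 + 0.15 × 47 = 43.05 → 43
G = 174 + 0.15 × (241 − 174) = 174 + 0.15 × 67 = 184.05 → 184
B = 83 + 0.15 × (187 − 83) = 83 + 0.15 × 104 = 98.6 → 99

(43, 184, 99)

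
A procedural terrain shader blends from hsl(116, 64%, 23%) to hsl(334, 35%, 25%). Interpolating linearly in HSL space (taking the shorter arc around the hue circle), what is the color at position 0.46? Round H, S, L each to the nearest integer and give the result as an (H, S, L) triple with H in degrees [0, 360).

(51, 51, 24)

Hue: 334 − 116 = 218°, but |218| > 180 so the shorter arc goes the other way: Δh = 218 − 360 = -142°.
H = 116 + 0.46 × (-142) = 50.68 → 51°
S = 64 + 0.46 × (35 − 64) = 50.66 → 51%
L = 23 + 0.46 × (25 − 23) = 23.92 → 24%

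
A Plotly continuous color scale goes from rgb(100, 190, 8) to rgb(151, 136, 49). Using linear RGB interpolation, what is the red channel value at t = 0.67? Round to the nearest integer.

R = 100 + 0.67 × (151 − 100) = 134.17 → 134

134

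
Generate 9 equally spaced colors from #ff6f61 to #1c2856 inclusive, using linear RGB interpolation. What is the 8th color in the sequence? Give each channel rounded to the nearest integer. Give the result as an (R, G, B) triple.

With 9 swatches and endpoints inclusive, swatch 8 sits at t = (8 − 1)/(9 − 1) = 7/8 ≈ 0.875.
#ff6f61 → (255, 111, 97); #1c2856 → (28, 40, 86).
R = 255 + 0.875 × (28 − 255) = 56.375 → 56
G = 111 + 0.875 × (40 − 111) = 48.875 → 49
B = 97 + 0.875 × (86 − 97) = 87.375 → 87

(56, 49, 87)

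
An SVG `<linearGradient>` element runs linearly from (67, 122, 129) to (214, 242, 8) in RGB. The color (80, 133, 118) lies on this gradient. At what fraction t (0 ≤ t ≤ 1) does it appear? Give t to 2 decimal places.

Invert the lerp on the R channel (largest span, 147): t = (80 − 67) / (214 − 67) = 13/147 = 0.088435.
Check on G: (133 − 122)/(242 − 122) = 0.09167 ✓

0.09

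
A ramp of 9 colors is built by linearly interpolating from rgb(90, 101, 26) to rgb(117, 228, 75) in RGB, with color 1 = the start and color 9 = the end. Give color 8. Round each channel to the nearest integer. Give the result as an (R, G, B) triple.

(114, 212, 69)

With 9 swatches and endpoints inclusive, swatch 8 sits at t = (8 − 1)/(9 − 1) = 7/8 ≈ 0.875.
R = 90 + 0.875 × (117 − 90) = 113.625 → 114
G = 101 + 0.875 × (228 − 101) = 212.125 → 212
B = 26 + 0.875 × (75 − 26) = 68.875 → 69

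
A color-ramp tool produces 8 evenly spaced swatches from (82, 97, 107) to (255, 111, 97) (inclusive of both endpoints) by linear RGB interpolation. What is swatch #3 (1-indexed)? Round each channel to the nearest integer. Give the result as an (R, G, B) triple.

(131, 101, 104)

With 8 swatches and endpoints inclusive, swatch 3 sits at t = (3 − 1)/(8 − 1) = 2/7 ≈ 0.2857.
R = 82 + 0.2857 × (255 − 82) = 131.426 → 131
G = 97 + 0.2857 × (111 − 97) = 101 → 101
B = 107 + 0.2857 × (97 − 107) = 104.143 → 104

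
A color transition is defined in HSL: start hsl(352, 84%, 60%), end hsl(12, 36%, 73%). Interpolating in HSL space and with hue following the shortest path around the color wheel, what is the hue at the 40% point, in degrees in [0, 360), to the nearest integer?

0

Hue: 12 − 352 = -340°, but |-340| > 180 so the shorter arc goes the other way: Δh = -340 + 360 = 20°.
H = 352 + 0.4 × (20) = 360 → 360 → 360 mod 360 = 0°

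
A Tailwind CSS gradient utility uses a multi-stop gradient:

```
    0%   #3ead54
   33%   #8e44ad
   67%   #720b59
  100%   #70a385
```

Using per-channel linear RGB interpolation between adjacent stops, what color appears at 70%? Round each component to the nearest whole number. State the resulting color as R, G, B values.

70% lies between the 67% and 100% stops, so the local fraction is t = (70 − 67)/(100 − 67) = 3/33 ≈ 0.0909.
#720b59 → (114, 11, 89); #70a385 → (112, 163, 133).
R = 114 + 0.0909 × (112 − 114) = 113.818 → 114
G = 11 + 0.0909 × (163 − 11) = 24.817 → 25
B = 89 + 0.0909 × (133 − 89) = 93 → 93

(114, 25, 93)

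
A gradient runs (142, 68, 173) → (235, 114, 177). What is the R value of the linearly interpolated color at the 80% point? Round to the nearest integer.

216

R = 142 + 0.8 × (235 − 142) = 216.4 → 216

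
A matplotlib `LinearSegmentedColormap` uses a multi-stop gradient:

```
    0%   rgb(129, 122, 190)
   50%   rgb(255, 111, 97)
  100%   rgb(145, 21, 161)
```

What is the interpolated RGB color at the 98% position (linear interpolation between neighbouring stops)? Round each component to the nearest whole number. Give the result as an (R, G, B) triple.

98% lies between the 50% and 100% stops, so the local fraction is t = (98 − 50)/(100 − 50) = 48/50 ≈ 0.96.
R = 255 + 0.96 × (145 − 255) = 149.4 → 149
G = 111 + 0.96 × (21 − 111) = 24.6 → 25
B = 97 + 0.96 × (161 − 97) = 158.44 → 158

(149, 25, 158)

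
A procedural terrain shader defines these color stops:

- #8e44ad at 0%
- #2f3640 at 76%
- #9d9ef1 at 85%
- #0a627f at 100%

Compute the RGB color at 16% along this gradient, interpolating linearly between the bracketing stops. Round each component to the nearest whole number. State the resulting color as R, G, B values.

16% lies between the 0% and 76% stops, so the local fraction is t = (16 − 0)/(76 − 0) = 16/76 ≈ 0.2105.
#8e44ad → (142, 68, 173); #2f3640 → (47, 54, 64).
R = 142 + 0.2105 × (47 − 142) = 122.002 → 122
G = 68 + 0.2105 × (54 − 68) = 65.053 → 65
B = 173 + 0.2105 × (64 − 173) = 150.055 → 150

(122, 65, 150)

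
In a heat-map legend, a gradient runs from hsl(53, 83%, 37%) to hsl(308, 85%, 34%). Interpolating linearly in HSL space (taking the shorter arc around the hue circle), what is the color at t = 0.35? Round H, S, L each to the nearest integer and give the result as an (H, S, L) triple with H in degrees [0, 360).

(16, 84, 36)

Hue: 308 − 53 = 255°, but |255| > 180 so the shorter arc goes the other way: Δh = 255 − 360 = -105°.
H = 53 + 0.35 × (-105) = 16.25 → 16°
S = 83 + 0.35 × (85 − 83) = 83.7 → 84%
L = 37 + 0.35 × (34 − 37) = 35.95 → 36%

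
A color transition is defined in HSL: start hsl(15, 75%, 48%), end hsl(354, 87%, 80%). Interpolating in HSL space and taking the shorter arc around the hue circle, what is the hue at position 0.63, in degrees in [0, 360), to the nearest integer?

2

Hue: 354 − 15 = 339°, but |339| > 180 so the shorter arc goes the other way: Δh = 339 − 360 = -21°.
H = 15 + 0.63 × (-21) = 1.77 → 2°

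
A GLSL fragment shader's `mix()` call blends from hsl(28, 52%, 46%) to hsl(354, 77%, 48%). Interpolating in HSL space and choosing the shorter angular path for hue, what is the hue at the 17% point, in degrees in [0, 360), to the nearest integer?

22

Hue: 354 − 28 = 326°, but |326| > 180 so the shorter arc goes the other way: Δh = 326 − 360 = -34°.
H = 28 + 0.17 × (-34) = 22.22 → 22°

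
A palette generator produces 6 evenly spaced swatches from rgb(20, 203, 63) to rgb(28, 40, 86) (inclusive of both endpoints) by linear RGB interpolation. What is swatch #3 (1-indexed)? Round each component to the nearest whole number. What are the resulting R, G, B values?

(23, 138, 72)

With 6 swatches and endpoints inclusive, swatch 3 sits at t = (3 − 1)/(6 − 1) = 2/5 ≈ 0.4.
R = 20 + 0.4 × (28 − 20) = 23.2 → 23
G = 203 + 0.4 × (40 − 203) = 137.8 → 138
B = 63 + 0.4 × (86 − 63) = 72.2 → 72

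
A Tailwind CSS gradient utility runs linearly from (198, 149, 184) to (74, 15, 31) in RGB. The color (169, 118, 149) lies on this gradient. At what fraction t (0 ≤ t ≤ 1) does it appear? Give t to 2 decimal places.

Invert the lerp on the B channel (largest span, 153): t = (149 − 184) / (31 − 184) = -35/-153 = 0.22876.
Check on R: (169 − 198)/(74 − 198) = 0.2339 ✓

0.23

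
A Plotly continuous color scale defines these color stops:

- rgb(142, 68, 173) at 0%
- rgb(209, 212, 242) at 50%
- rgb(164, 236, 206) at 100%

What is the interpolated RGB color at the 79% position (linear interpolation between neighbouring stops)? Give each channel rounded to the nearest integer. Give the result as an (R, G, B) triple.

79% lies between the 50% and 100% stops, so the local fraction is t = (79 − 50)/(100 − 50) = 29/50 ≈ 0.58.
R = 209 + 0.58 × (164 − 209) = 182.9 → 183
G = 212 + 0.58 × (236 − 212) = 225.92 → 226
B = 242 + 0.58 × (206 − 242) = 221.12 → 221

(183, 226, 221)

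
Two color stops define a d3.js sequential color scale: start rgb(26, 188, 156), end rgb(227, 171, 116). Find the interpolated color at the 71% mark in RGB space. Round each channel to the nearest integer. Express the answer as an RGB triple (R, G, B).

71% corresponds to t = 0.71.
R = 26 + 0.71 × (227 − 26) = 26 + 0.71 × 201 = 168.71 → 169
G = 188 + 0.71 × (171 − 188) = 188 + 0.71 × -17 = 175.93 → 176
B = 156 + 0.71 × (116 − 156) = 156 + 0.71 × -40 = 127.6 → 128

(169, 176, 128)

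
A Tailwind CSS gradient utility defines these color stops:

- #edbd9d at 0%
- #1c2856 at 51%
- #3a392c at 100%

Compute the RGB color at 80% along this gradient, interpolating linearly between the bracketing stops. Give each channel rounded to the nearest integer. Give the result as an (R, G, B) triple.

80% lies between the 51% and 100% stops, so the local fraction is t = (80 − 51)/(100 − 51) = 29/49 ≈ 0.5918.
#1c2856 → (28, 40, 86); #3a392c → (58, 57, 44).
R = 28 + 0.5918 × (58 − 28) = 45.754 → 46
G = 40 + 0.5918 × (57 − 40) = 50.061 → 50
B = 86 + 0.5918 × (44 − 86) = 61.144 → 61

(46, 50, 61)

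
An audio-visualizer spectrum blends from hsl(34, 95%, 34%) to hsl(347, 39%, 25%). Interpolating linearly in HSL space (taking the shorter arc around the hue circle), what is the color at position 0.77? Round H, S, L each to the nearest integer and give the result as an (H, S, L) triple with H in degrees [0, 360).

(358, 52, 27)

Hue: 347 − 34 = 313°, but |313| > 180 so the shorter arc goes the other way: Δh = 313 − 360 = -47°.
H = 34 + 0.77 × (-47) = -2.19 → -2 → -2 mod 360 = 358°
S = 95 + 0.77 × (39 − 95) = 51.88 → 52%
L = 34 + 0.77 × (25 − 34) = 27.07 → 27%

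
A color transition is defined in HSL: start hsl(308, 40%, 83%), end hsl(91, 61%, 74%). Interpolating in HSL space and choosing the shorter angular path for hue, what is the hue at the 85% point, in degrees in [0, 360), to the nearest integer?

Hue: 91 − 308 = -217°, but |-217| > 180 so the shorter arc goes the other way: Δh = -217 + 360 = 143°.
H = 308 + 0.85 × (143) = 429.55 → 430 → 430 mod 360 = 70°

70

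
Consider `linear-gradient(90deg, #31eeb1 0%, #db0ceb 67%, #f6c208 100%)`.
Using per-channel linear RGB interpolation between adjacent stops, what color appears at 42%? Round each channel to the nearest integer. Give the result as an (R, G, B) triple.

42% lies between the 0% and 67% stops, so the local fraction is t = (42 − 0)/(67 − 0) = 42/67 ≈ 0.6269.
#31eeb1 → (49, 238, 177); #db0ceb → (219, 12, 235).
R = 49 + 0.6269 × (219 − 49) = 155.573 → 156
G = 238 + 0.6269 × (12 − 238) = 96.321 → 96
B = 177 + 0.6269 × (235 − 177) = 213.36 → 213

(156, 96, 213)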